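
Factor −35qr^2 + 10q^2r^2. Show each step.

5qr^2(−7 + 2q)

−35qr^2 + 10q^2r^2
= 5(−7qr^2 + 2q^2r^2)    [factor out 5]
= 5qr^2(−7 + 2q)    [factor out qr^2]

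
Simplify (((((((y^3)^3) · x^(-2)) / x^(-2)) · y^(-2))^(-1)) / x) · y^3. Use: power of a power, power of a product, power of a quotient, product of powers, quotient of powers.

(((((((y^3)^3) · x^(-2)) / x^(-2)) · y^(-2))^(-1)) / x) · y^3
= (((((((y^3)^3) · x^(-2)) / x^(-2))^(-1)) · ((y^(-2))^(-1))) / x) · y^3    [power of a product]
= (((((((y^3)^3) · x^(-2))^(-1)) / ((x^(-2))^(-1))) · ((y^(-2))^(-1))) / x) · y^3    [power of a quotient]
= (((((((y^3)^3)^(-1)) · ((x^(-2))^(-1))) / ((x^(-2))^(-1))) · ((y^(-2))^(-1))) / x) · y^3    [power of a product]
= ((((((y^3)^(-3)) · ((x^(-2))^(-1))) / ((x^(-2))^(-1))) · ((y^(-2))^(-1))) / x) · y^3    [power of a power]
= ((((y^(-9) · ((x^(-2))^(-1))) / ((x^(-2))^(-1))) · ((y^(-2))^(-1))) / x) · y^3    [power of a power]
= ((((y^(-9) · x^2) / ((x^(-2))^(-1))) · ((y^(-2))^(-1))) / x) · y^3    [power of a power]
= ((((y^(-9) · x^2) / x^2) · ((y^(-2))^(-1))) / x) · y^3    [power of a power]
= ((((y^(-9) · x^2) / x^2) · y^2) / x) · y^3    [power of a power]
= x^(-1)y^(-4)    [quotient of powers; product of powers]

x^(-1)y^(-4)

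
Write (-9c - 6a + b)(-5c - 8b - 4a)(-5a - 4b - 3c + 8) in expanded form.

(-9c - 6a + b)(-5c - 8b - 4a)(-5a - 4b - 3c + 8)
= (45c^2 + 72bc + 36ac + 30ac + 48ab + 24a^2 - 5bc - 8b^2 - 4ab)(-5a - 4b - 3c + 8)    [distributive law]
= (45c^2 + 67bc + 66ac + 44ab + 24a^2 - 8b^2)(-5a - 4b - 3c + 8)    [combine like terms]
= -225ac^2 - 180bc^2 - 135c^3 + 360c^2 - 335abc - 268b^2c - 201bc^2 + 536bc - 330a^2c - 264abc - 198ac^2 + 528ac - 220a^2b - 176ab^2 - 132abc + 352ab - 120a^3 - 96a^2b - 72a^2c + 192a^2 + 40ab^2 + 32b^3 + 24b^2c - 64b^2    [distributive law]
= -423ac^2 - 381bc^2 - 135c^3 + 360c^2 - 731abc - 244b^2c + 536bc - 402a^2c + 528ac - 316a^2b - 136ab^2 + 352ab - 120a^3 + 192a^2 + 32b^3 - 64b^2    [combine like terms]

-423ac^2 - 381bc^2 - 135c^3 + 360c^2 - 731abc - 244b^2c + 536bc - 402a^2c + 528ac - 316a^2b - 136ab^2 + 352ab - 120a^3 + 192a^2 + 32b^3 - 64b^2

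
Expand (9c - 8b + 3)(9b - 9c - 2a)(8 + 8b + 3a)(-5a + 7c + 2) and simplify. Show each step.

(9c - 8b + 3)(9b - 9c - 2a)(8 + 8b + 3a)(-5a + 7c + 2)
= (81bc - 81c^2 - 18ac - 72b^2 + 72bc + 16ab + 27b - 27c - 6a)(8 + 8b + 3a)(-5a + 7c + 2)    [distributive law]
= (153bc - 81c^2 - 18ac - 72b^2 + 16ab + 27b - 27c - 6a)(8 + 8b + 3a)(-5a + 7c + 2)    [combine like terms]
= (1224bc + 1224b^2c + 459abc - 648c^2 - 648bc^2 - 243ac^2 - 144ac - 144abc - 54a^2c - 576b^2 - 576b^3 - 216ab^2 + 128ab + 128ab^2 + 48a^2b + 216b + 216b^2 + 81ab - 216c - 216bc - 81ac - 48a - 48ab - 18a^2)(-5a + 7c + 2)    [distributive law]
= (1008bc + 1224b^2c + 315abc - 648c^2 - 648bc^2 - 243ac^2 - 225ac - 54a^2c - 360b^2 - 576b^3 - 88ab^2 + 161ab + 48a^2b + 216b - 216c - 48a - 18a^2)(-5a + 7c + 2)    [combine like terms]
= -5040abc + 7056bc^2 + 2016bc - 6120ab^2c + 8568b^2c^2 + 2448b^2c - 1575a^2bc + 2205abc^2 + 630abc + 3240ac^2 - 4536c^3 - 1296c^2 + 3240abc^2 - 4536bc^3 - 1296bc^2 + 1215a^2c^2 - 1701ac^3 - 486ac^2 + 1125a^2c - 1575ac^2 - 450ac + 270a^3c - 378a^2c^2 - 108a^2c + 1800ab^2 - 2520b^2c - 720b^2 + 2880ab^3 - 4032b^3c - 1152b^3 + 440a^2b^2 - 616ab^2c - 176ab^2 - 805a^2b + 1127abc + 322ab - 240a^3b + 336a^2bc + 96a^2b - 1080ab + 1512bc + 432b + 1080ac - 1512c^2 - 432c + 240a^2 - 336ac - 96a + 90a^3 - 126a^2c - 36a^2    [distributive law]
= -3283abc + 5760bc^2 + 3528bc - 6736ab^2c + 8568b^2c^2 - 72b^2c - 1239a^2bc + 5445abc^2 + 1179ac^2 - 4536c^3 - 2808c^2 - 4536bc^3 + 837a^2c^2 - 1701ac^3 + 891a^2c + 294ac + 270a^3c + 1624ab^2 - 720b^2 + 2880ab^3 - 4032b^3c - 1152b^3 + 440a^2b^2 - 709a^2b - 758ab - 240a^3b + 432b - 432c + 204a^2 - 96a + 90a^3    [combine like terms]

-3283abc + 5760bc^2 + 3528bc - 6736ab^2c + 8568b^2c^2 - 72b^2c - 1239a^2bc + 5445abc^2 + 1179ac^2 - 4536c^3 - 2808c^2 - 4536bc^3 + 837a^2c^2 - 1701ac^3 + 891a^2c + 294ac + 270a^3c + 1624ab^2 - 720b^2 + 2880ab^3 - 4032b^3c - 1152b^3 + 440a^2b^2 - 709a^2b - 758ab - 240a^3b + 432b - 432c + 204a^2 - 96a + 90a^3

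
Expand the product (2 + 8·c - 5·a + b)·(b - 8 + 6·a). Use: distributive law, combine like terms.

(2 + 8·c - 5·a + b)·(b - 8 + 6·a)
= 2·b - 16 + 12·a + 8·b·c - 64·c + 48·a·c - 5·a·b + 40·a - 30·a^2 + b^2 - 8·b + 6·a·b    [distributive law]
= -6·b - 16 + 52·a + 8·b·c - 64·c + 48·a·c + a·b - 30·a^2 + b^2    [combine like terms]

-6·b - 16 + 52·a + 8·b·c - 64·c + 48·a·c + a·b - 30·a^2 + b^2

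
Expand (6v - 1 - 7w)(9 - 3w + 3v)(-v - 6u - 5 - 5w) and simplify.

-141v^2 - 306uv - 246v - 51v^2w + 234uvw + 174vw^2 - 18v^3 - 108uv^2 + 54u + 45 + 345w + 360uw + 195w^2 - 126uw^2 - 105w^3

(6v - 1 - 7w)(9 - 3w + 3v)(-v - 6u - 5 - 5w)
= (54v - 18vw + 18v^2 - 9 + 3w - 3v - 63w + 21w^2 - 21vw)(-v - 6u - 5 - 5w)    [distributive law]
= (51v - 39vw + 18v^2 - 9 - 60w + 21w^2)(-v - 6u - 5 - 5w)    [combine like terms]
= -51v^2 - 306uv - 255v - 255vw + 39v^2w + 234uvw + 195vw + 195vw^2 - 18v^3 - 108uv^2 - 90v^2 - 90v^2w + 9v + 54u + 45 + 45w + 60vw + 360uw + 300w + 300w^2 - 21vw^2 - 126uw^2 - 105w^2 - 105w^3    [distributive law]
= -141v^2 - 306uv - 246v - 51v^2w + 234uvw + 174vw^2 - 18v^3 - 108uv^2 + 54u + 45 + 345w + 360uw + 195w^2 - 126uw^2 - 105w^3    [combine like terms]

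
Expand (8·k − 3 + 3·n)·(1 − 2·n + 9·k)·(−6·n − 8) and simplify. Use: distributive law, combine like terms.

26·k·n + 152·k − 66·k·n² − 432·k²·n − 576·k² − 54·n + 24 − 6·n² + 36·n³

(8·k − 3 + 3·n)·(1 − 2·n + 9·k)·(−6·n − 8)
= (8·k − 16·k·n + 72·k² − 3 + 6·n − 27·k + 3·n − 6·n² + 27·k·n)·(−6·n − 8)    [distributive law]
= (−19·k + 11·k·n + 72·k² − 3 + 9·n − 6·n²)·(−6·n − 8)    [combine like terms]
= 114·k·n + 152·k − 66·k·n² − 88·k·n − 432·k²·n − 576·k² + 18·n + 24 − 54·n² − 72·n + 36·n³ + 48·n²    [distributive law]
= 26·k·n + 152·k − 66·k·n² − 432·k²·n − 576·k² − 54·n + 24 − 6·n² + 36·n³    [combine like terms]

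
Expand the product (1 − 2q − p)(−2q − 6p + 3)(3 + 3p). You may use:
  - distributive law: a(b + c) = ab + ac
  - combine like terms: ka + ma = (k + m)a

(1 − 2q − p)(−2q − 6p + 3)(3 + 3p)
= (−2q − 6p + 3 + 4q^2 + 12pq − 6q + 2pq + 6p^2 − 3p)(3 + 3p)    [distributive law]
= (−8q − 9p + 3 + 4q^2 + 14pq + 6p^2)(3 + 3p)    [combine like terms]
= −24q − 24pq − 27p − 27p^2 + 9 + 9p + 12q^2 + 12pq^2 + 42pq + 42p^2q + 18p^2 + 18p^3    [distributive law]
= −24q + 18pq − 18p − 9p^2 + 9 + 12q^2 + 12pq^2 + 42p^2q + 18p^3    [combine like terms]

−24q + 18pq − 18p − 9p^2 + 9 + 12q^2 + 12pq^2 + 42p^2q + 18p^3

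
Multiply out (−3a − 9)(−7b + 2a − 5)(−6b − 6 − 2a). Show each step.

−126ab^2 − 234ab − 6a^2b + 42a^2 + 12a^3 − 72a − 378b^2 − 648b − 270

(−3a − 9)(−7b + 2a − 5)(−6b − 6 − 2a)
= (21ab − 6a^2 + 15a + 63b − 18a + 45)(−6b − 6 − 2a)    [distributive law]
= (21ab − 6a^2 − 3a + 63b + 45)(−6b − 6 − 2a)    [combine like terms]
= −126ab^2 − 126ab − 42a^2b + 36a^2b + 36a^2 + 12a^3 + 18ab + 18a + 6a^2 − 378b^2 − 378b − 126ab − 270b − 270 − 90a    [distributive law]
= −126ab^2 − 234ab − 6a^2b + 42a^2 + 12a^3 − 72a − 378b^2 − 648b − 270    [combine like terms]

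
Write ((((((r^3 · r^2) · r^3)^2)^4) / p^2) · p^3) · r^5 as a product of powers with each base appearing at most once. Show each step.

((((((r^3 · r^2) · r^3)^2)^4) / p^2) · p^3) · r^5
= (((((r^3 · r^2) · r^3)^8) / p^2) · p^3) · r^5    [power of a power]
= (((((r^3 · r^2)^8) · ((r^3)^8)) / p^2) · p^3) · r^5    [power of a product]
= ((((((r^3)^8) · ((r^2)^8)) · ((r^3)^8)) / p^2) · p^3) · r^5    [power of a product]
= ((((r^24 · ((r^2)^8)) · ((r^3)^8)) / p^2) · p^3) · r^5    [power of a power]
= ((((r^24 · r^16) · ((r^3)^8)) / p^2) · p^3) · r^5    [power of a power]
= (((r^40 · ((r^3)^8)) / p^2) · p^3) · r^5    [product of powers]
= (((r^40 · r^24) / p^2) · p^3) · r^5    [power of a power]
= ((r^64 / p^2) · p^3) · r^5    [product of powers]
= pr^69    [quotient of powers; product of powers]

pr^69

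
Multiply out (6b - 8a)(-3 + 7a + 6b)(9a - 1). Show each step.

-156ab + 18b - 54a²b + 324ab² - 36b² + 272a² - 24a - 504a³

(6b - 8a)(-3 + 7a + 6b)(9a - 1)
= (-18b + 42ab + 36b² + 24a - 56a² - 48ab)(9a - 1)    [distributive law]
= (-18b - 6ab + 36b² + 24a - 56a²)(9a - 1)    [combine like terms]
= -162ab + 18b - 54a²b + 6ab + 324ab² - 36b² + 216a² - 24a - 504a³ + 56a²    [distributive law]
= -156ab + 18b - 54a²b + 324ab² - 36b² + 272a² - 24a - 504a³    [combine like terms]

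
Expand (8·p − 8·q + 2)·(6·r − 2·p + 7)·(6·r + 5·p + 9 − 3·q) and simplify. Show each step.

(8·p − 8·q + 2)·(6·r − 2·p + 7)·(6·r + 5·p + 9 − 3·q)
= (48·p·r − 16·p² + 56·p − 48·q·r + 16·p·q − 56·q + 12·r − 4·p + 14)·(6·r + 5·p + 9 − 3·q)    [distributive law]
= (48·p·r − 16·p² + 52·p − 48·q·r + 16·p·q − 56·q + 12·r + 14)·(6·r + 5·p + 9 − 3·q)    [combine like terms]
= 288·p·r² + 240·p²·r + 432·p·r − 144·p·q·r − 96·p²·r − 80·p³ − 144·p² + 48·p²·q + 312·p·r + 260·p² + 468·p − 156·p·q − 288·q·r² − 240·p·q·r − 432·q·r + 144·q²·r + 96·p·q·r + 80·p²·q + 144·p·q − 48·p·q² − 336·q·r − 280·p·q − 504·q + 168·q² + 72·r² + 60·p·r + 108·r − 36·q·r + 84·r + 70·p + 126 − 42·q    [distributive law]
= 288·p·r² + 144·p²·r + 804·p·r − 288·p·q·r − 80·p³ + 116·p² + 128·p²·q + 538·p − 292·p·q − 288·q·r² − 804·q·r + 144·q²·r − 48·p·q² − 546·q + 168·q² + 72·r² + 192·r + 126    [combine like terms]

288·p·r² + 144·p²·r + 804·p·r − 288·p·q·r − 80·p³ + 116·p² + 128·p²·q + 538·p − 292·p·q − 288·q·r² − 804·q·r + 144·q²·r − 48·p·q² − 546·q + 168·q² + 72·r² + 192·r + 126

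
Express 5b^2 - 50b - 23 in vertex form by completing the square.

5(b - 5)^2 - 148

5b^2 - 50b - 23
= 5(b^2 - 10b) - 23    [factor out 5 from the b-terms]
= 5(b^2 - 10b + 25 - 25) - 23    [add and subtract 25 inside the bracket]
= 5(b - 5)^2 - 125 - 23    [perfect-square identity]
= 5(b - 5)^2 - 148    [combine constants]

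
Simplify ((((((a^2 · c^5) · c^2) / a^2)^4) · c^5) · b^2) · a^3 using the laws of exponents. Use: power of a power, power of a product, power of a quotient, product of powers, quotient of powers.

a^3·b^2·c^33

((((((a^2 · c^5) · c^2) / a^2)^4) · c^5) · b^2) · a^3
= ((((((a^2 · c^5) · c^2)^4) / ((a^2)^4)) · c^5) · b^2) · a^3    [power of a quotient]
= ((((((a^2 · c^5)^4) · ((c^2)^4)) / ((a^2)^4)) · c^5) · b^2) · a^3    [power of a product]
= (((((((a^2)^4) · ((c^5)^4)) · ((c^2)^4)) / ((a^2)^4)) · c^5) · b^2) · a^3    [power of a product]
= (((((a^8 · ((c^5)^4)) · ((c^2)^4)) / ((a^2)^4)) · c^5) · b^2) · a^3    [power of a power]
= (((((a^8 · c^20) · ((c^2)^4)) / ((a^2)^4)) · c^5) · b^2) · a^3    [power of a power]
= (((((a^8 · c^20) · c^8) / ((a^2)^4)) · c^5) · b^2) · a^3    [power of a power]
= (((((a^8 · c^20) · c^8) / a^8) · c^5) · b^2) · a^3    [power of a power]
= a^3·b^2·c^33    [quotient of powers; product of powers]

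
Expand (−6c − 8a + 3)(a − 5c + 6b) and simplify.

(−6c − 8a + 3)(a − 5c + 6b)
= −6ac + 30c² − 36bc − 8a² + 40ac − 48ab + 3a − 15c + 18b    [distributive law]
= 34ac + 30c² − 36bc − 8a² − 48ab + 3a − 15c + 18b    [combine like terms]

34ac + 30c² − 36bc − 8a² − 48ab + 3a − 15c + 18b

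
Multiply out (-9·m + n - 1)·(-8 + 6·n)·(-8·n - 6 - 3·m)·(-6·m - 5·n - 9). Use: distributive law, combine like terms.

882·m^2·n - 3132·m·n^2 + 4050·m·n + 4680·m^2 + 4392·m + 1296·m^3 - 3294·m^2·n^2 - 1782·m·n^3 - 972·m^3·n + 52·n^3 - 784·n^2 + 60·n + 240·n^4 + 432

(-9·m + n - 1)·(-8 + 6·n)·(-8·n - 6 - 3·m)·(-6·m - 5·n - 9)
= (72·m - 54·m·n - 8·n + 6·n^2 + 8 - 6·n)·(-8·n - 6 - 3·m)·(-6·m - 5·n - 9)    [distributive law]
= (72·m - 54·m·n - 14·n + 6·n^2 + 8)·(-8·n - 6 - 3·m)·(-6·m - 5·n - 9)    [combine like terms]
= (-576·m·n - 432·m - 216·m^2 + 432·m·n^2 + 324·m·n + 162·m^2·n + 112·n^2 + 84·n + 42·m·n - 48·n^3 - 36·n^2 - 18·m·n^2 - 64·n - 48 - 24·m)·(-6·m - 5·n - 9)    [distributive law]
= (-210·m·n - 456·m - 216·m^2 + 414·m·n^2 + 162·m^2·n + 76·n^2 + 20·n - 48·n^3 - 48)·(-6·m - 5·n - 9)    [combine like terms]
= 1260·m^2·n + 1050·m·n^2 + 1890·m·n + 2736·m^2 + 2280·m·n + 4104·m + 1296·m^3 + 1080·m^2·n + 1944·m^2 - 2484·m^2·n^2 - 2070·m·n^3 - 3726·m·n^2 - 972·m^3·n - 810·m^2·n^2 - 1458·m^2·n - 456·m·n^2 - 380·n^3 - 684·n^2 - 120·m·n - 100·n^2 - 180·n + 288·m·n^3 + 240·n^4 + 432·n^3 + 288·m + 240·n + 432    [distributive law]
= 882·m^2·n - 3132·m·n^2 + 4050·m·n + 4680·m^2 + 4392·m + 1296·m^3 - 3294·m^2·n^2 - 1782·m·n^3 - 972·m^3·n + 52·n^3 - 784·n^2 + 60·n + 240·n^4 + 432    [combine like terms]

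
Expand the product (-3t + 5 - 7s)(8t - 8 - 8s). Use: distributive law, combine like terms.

(-3t + 5 - 7s)(8t - 8 - 8s)
= -24t² + 24t + 24st + 40t - 40 - 40s - 56st + 56s + 56s²    [distributive law]
= -24t² + 64t - 32st - 40 + 16s + 56s²    [combine like terms]

-24t² + 64t - 32st - 40 + 16s + 56s²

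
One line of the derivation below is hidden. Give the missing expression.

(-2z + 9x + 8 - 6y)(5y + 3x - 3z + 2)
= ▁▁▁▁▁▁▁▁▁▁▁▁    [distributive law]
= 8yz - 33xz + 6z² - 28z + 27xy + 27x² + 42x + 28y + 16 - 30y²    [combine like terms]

Applying distributive law to the line above:

-10yz - 6xz + 6z² - 4z + 45xy + 27x² - 27xz + 18x + 40y + 24x - 24z + 16 - 30y² - 18xy + 18yz - 12y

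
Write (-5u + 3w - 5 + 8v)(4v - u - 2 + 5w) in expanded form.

(-5u + 3w - 5 + 8v)(4v - u - 2 + 5w)
= -20uv + 5u^2 + 10u - 25uw + 12vw - 3uw - 6w + 15w^2 - 20v + 5u + 10 - 25w + 32v^2 - 8uv - 16v + 40vw    [distributive law]
= -28uv + 5u^2 + 15u - 28uw + 52vw - 31w + 15w^2 - 36v + 10 + 32v^2    [combine like terms]

-28uv + 5u^2 + 15u - 28uw + 52vw - 31w + 15w^2 - 36v + 10 + 32v^2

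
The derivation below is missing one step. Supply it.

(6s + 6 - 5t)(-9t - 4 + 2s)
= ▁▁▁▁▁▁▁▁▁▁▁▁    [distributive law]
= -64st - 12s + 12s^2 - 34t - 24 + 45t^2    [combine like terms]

Applying distributive law to the line above:

-54st - 24s + 12s^2 - 54t - 24 + 12s + 45t^2 + 20t - 10st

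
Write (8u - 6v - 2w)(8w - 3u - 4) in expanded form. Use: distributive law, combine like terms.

70uw - 24u^2 - 32u - 48vw + 18uv + 24v - 16w^2 + 8w

(8u - 6v - 2w)(8w - 3u - 4)
= 64uw - 24u^2 - 32u - 48vw + 18uv + 24v - 16w^2 + 6uw + 8w    [distributive law]
= 70uw - 24u^2 - 32u - 48vw + 18uv + 24v - 16w^2 + 8w    [combine like terms]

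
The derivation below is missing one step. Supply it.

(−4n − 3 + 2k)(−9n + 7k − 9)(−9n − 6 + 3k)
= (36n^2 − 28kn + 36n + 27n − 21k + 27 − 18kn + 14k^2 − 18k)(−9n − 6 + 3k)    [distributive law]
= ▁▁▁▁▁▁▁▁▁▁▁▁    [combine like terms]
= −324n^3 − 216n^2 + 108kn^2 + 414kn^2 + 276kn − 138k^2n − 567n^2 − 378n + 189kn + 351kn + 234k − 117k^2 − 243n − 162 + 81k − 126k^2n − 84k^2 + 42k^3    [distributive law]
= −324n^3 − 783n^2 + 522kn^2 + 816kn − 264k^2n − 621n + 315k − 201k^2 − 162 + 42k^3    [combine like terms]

Applying combine like terms to the line above:

(36n^2 − 46kn + 63n − 39k + 27 + 14k^2)(−9n − 6 + 3k)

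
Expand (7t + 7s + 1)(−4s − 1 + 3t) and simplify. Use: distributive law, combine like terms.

(7t + 7s + 1)(−4s − 1 + 3t)
= −28st − 7t + 21t^2 − 28s^2 − 7s + 21st − 4s − 1 + 3t    [distributive law]
= −7st − 4t + 21t^2 − 28s^2 − 11s − 1    [combine like terms]

−7st − 4t + 21t^2 − 28s^2 − 11s − 1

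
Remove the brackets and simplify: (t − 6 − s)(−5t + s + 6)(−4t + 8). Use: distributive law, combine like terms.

(t − 6 − s)(−5t + s + 6)(−4t + 8)
= (−5t^2 + st + 6t + 30t − 6s − 36 + 5st − s^2 − 6s)(−4t + 8)    [distributive law]
= (−5t^2 + 6st + 36t − 12s − 36 − s^2)(−4t + 8)    [combine like terms]
= 20t^3 − 40t^2 − 24st^2 + 48st − 144t^2 + 288t + 48st − 96s + 144t − 288 + 4s^2t − 8s^2    [distributive law]
= 20t^3 − 184t^2 − 24st^2 + 96st + 432t − 96s − 288 + 4s^2t − 8s^2    [combine like terms]

20t^3 − 184t^2 − 24st^2 + 96st + 432t − 96s − 288 + 4s^2t − 8s^2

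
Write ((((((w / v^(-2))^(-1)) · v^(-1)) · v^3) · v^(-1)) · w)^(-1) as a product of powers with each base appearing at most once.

((((((w / v^(-2))^(-1)) · v^(-1)) · v^3) · v^(-1)) · w)^(-1)
= ((((((w / v^(-2))^(-1)) · v^(-1)) · v^3) · v^(-1))^(-1)) · (w^(-1))    [power of a product]
= ((((((w / v^(-2))^(-1)) · v^(-1)) · v^3)^(-1)) · ((v^(-1))^(-1))) · (w^(-1))    [power of a product]
= ((((((w / v^(-2))^(-1)) · v^(-1))^(-1)) · ((v^3)^(-1))) · ((v^(-1))^(-1))) · (w^(-1))    [power of a product]
= ((((((w / v^(-2))^(-1))^(-1)) · ((v^(-1))^(-1))) · ((v^3)^(-1))) · ((v^(-1))^(-1))) · (w^(-1))    [power of a product]
= (((((w / v^(-2))^1) · ((v^(-1))^(-1))) · ((v^3)^(-1))) · ((v^(-1))^(-1))) · (w^(-1))    [power of a power]
= (((((w^1) / ((v^(-2))^1)) · ((v^(-1))^(-1))) · ((v^3)^(-1))) · ((v^(-1))^(-1))) · (w^(-1))    [power of a quotient]
= ((((w / ((v^(-2))^1)) · ((v^(-1))^(-1))) · ((v^3)^(-1))) · ((v^(-1))^(-1))) · (w^(-1))    [power of a power]
= ((((w / v^(-2)) · ((v^(-1))^(-1))) · ((v^3)^(-1))) · ((v^(-1))^(-1))) · (w^(-1))    [power of a power]
= ((((w / v^(-2)) · v) · ((v^3)^(-1))) · ((v^(-1))^(-1))) · (w^(-1))    [power of a power]
= ((((w / v^(-2)) · v) · v^(-3)) · ((v^(-1))^(-1))) · (w^(-1))    [power of a power]
= ((((w / v^(-2)) · v) · v^(-3)) · v) · (w^(-1))    [power of a power]
= v    [quotient of powers; product of powers]

v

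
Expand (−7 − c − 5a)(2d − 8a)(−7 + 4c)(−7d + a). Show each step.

(−7 − c − 5a)(2d − 8a)(−7 + 4c)(−7d + a)
= (−14d + 56a − 2cd + 8ac − 10ad + 40a^2)(−7 + 4c)(−7d + a)    [distributive law]
= (98d − 56cd − 392a + 224ac + 14cd − 8c^2d − 56ac + 32ac^2 + 70ad − 40acd − 280a^2 + 160a^2c)(−7d + a)    [distributive law]
= (98d − 42cd − 392a + 168ac − 8c^2d + 32ac^2 + 70ad − 40acd − 280a^2 + 160a^2c)(−7d + a)    [combine like terms]
= −686d^2 + 98ad + 294cd^2 − 42acd + 2744ad − 392a^2 − 1176acd + 168a^2c + 56c^2d^2 − 8ac^2d − 224ac^2d + 32a^2c^2 − 490ad^2 + 70a^2d + 280acd^2 − 40a^2cd + 1960a^2d − 280a^3 − 1120a^2cd + 160a^3c    [distributive law]
= −686d^2 + 2842ad + 294cd^2 − 1218acd − 392a^2 + 168a^2c + 56c^2d^2 − 232ac^2d + 32a^2c^2 − 490ad^2 + 2030a^2d + 280acd^2 − 1160a^2cd − 280a^3 + 160a^3c    [combine like terms]

−686d^2 + 2842ad + 294cd^2 − 1218acd − 392a^2 + 168a^2c + 56c^2d^2 − 232ac^2d + 32a^2c^2 − 490ad^2 + 2030a^2d + 280acd^2 − 1160a^2cd − 280a^3 + 160a^3c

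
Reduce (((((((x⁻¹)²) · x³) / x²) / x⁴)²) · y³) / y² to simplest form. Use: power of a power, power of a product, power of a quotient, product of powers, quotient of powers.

x⁻¹⁰y

(((((((x⁻¹)²) · x³) / x²) / x⁴)²) · y³) / y²
= (((((((x⁻¹)²) · x³) / x²)²) / ((x⁴)²)) · y³) / y²    [power of a quotient]
= (((((((x⁻¹)²) · x³)²) / ((x²)²)) / ((x⁴)²)) · y³) / y²    [power of a quotient]
= (((((((x⁻¹)²)²) · ((x³)²)) / ((x²)²)) / ((x⁴)²)) · y³) / y²    [power of a product]
= ((((((x⁻¹)⁴) · ((x³)²)) / ((x²)²)) / ((x⁴)²)) · y³) / y²    [power of a power]
= ((((x⁻⁴ · ((x³)²)) / ((x²)²)) / ((x⁴)²)) · y³) / y²    [power of a power]
= ((((x⁻⁴ · x⁶) / ((x²)²)) / ((x⁴)²)) · y³) / y²    [power of a power]
= (((x² / ((x²)²)) / ((x⁴)²)) · y³) / y²    [product of powers]
= (((x² / x⁴) / ((x⁴)²)) · y³) / y²    [power of a power]
= ((x⁻² / ((x⁴)²)) · y³) / y²    [quotient of powers]
= ((x⁻² / x⁸) · y³) / y²    [power of a power]
= (x⁻¹⁰ · y³) / y²    [quotient of powers]
= x⁻¹⁰y    [quotient of powers]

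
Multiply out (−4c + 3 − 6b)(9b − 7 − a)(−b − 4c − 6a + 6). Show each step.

(−4c + 3 − 6b)(9b − 7 − a)(−b − 4c − 6a + 6)
= (−36bc + 28c + 4ac + 27b − 21 − 3a − 54b² + 42b + 6ab)(−b − 4c − 6a + 6)    [distributive law]
= (−36bc + 28c + 4ac + 69b − 21 − 3a − 54b² + 6ab)(−b − 4c − 6a + 6)    [combine like terms]
= 36b²c + 144bc² + 216abc − 216bc − 28bc − 112c² − 168ac + 168c − 4abc − 16ac² − 24a²c + 24ac − 69b² − 276bc − 414ab + 414b + 21b + 84c + 126a − 126 + 3ab + 12ac + 18a² − 18a + 54b³ + 216b²c + 324ab² − 324b² − 6ab² − 24abc − 36a²b + 36ab    [distributive law]
= 252b²c + 144bc² + 188abc − 520bc − 112c² − 132ac + 252c − 16ac² − 24a²c − 393b² − 375ab + 435b + 108a − 126 + 18a² + 54b³ + 318ab² − 36a²b    [combine like terms]

252b²c + 144bc² + 188abc − 520bc − 112c² − 132ac + 252c − 16ac² − 24a²c − 393b² − 375ab + 435b + 108a − 126 + 18a² + 54b³ + 318ab² − 36a²b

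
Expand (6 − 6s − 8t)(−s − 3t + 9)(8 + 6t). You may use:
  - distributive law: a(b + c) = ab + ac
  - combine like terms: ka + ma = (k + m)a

−480s − 152st − 396t − 348t^2 + 432 + 48s^2 + 36s^2t + 156st^2 + 144t^3

(6 − 6s − 8t)(−s − 3t + 9)(8 + 6t)
= (−6s − 18t + 54 + 6s^2 + 18st − 54s + 8st + 24t^2 − 72t)(8 + 6t)    [distributive law]
= (−60s − 90t + 54 + 6s^2 + 26st + 24t^2)(8 + 6t)    [combine like terms]
= −480s − 360st − 720t − 540t^2 + 432 + 324t + 48s^2 + 36s^2t + 208st + 156st^2 + 192t^2 + 144t^3    [distributive law]
= −480s − 152st − 396t − 348t^2 + 432 + 48s^2 + 36s^2t + 156st^2 + 144t^3    [combine like terms]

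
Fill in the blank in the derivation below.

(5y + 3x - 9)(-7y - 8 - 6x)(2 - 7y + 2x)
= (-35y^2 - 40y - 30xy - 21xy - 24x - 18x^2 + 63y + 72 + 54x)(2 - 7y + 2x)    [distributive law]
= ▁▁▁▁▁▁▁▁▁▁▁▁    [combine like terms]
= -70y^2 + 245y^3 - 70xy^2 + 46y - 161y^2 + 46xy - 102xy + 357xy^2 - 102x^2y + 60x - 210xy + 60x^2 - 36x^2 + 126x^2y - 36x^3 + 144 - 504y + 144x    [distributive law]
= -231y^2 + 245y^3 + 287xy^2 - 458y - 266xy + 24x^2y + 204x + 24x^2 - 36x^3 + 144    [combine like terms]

Applying combine like terms to the line above:

(-35y^2 + 23y - 51xy + 30x - 18x^2 + 72)(2 - 7y + 2x)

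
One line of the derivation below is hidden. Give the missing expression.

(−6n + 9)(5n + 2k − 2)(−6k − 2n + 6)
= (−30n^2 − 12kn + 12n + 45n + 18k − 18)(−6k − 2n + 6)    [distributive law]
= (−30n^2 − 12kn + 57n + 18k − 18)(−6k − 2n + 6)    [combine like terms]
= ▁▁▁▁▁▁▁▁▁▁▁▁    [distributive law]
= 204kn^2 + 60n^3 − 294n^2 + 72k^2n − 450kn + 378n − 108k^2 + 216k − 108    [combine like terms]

By distributive law:

180kn^2 + 60n^3 − 180n^2 + 72k^2n + 24kn^2 − 72kn − 342kn − 114n^2 + 342n − 108k^2 − 36kn + 108k + 108k + 36n − 108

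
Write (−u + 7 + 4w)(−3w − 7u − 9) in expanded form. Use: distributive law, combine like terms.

−25uw + 7u² − 40u − 57w − 63 − 12w²

(−u + 7 + 4w)(−3w − 7u − 9)
= 3uw + 7u² + 9u − 21w − 49u − 63 − 12w² − 28uw − 36w    [distributive law]
= −25uw + 7u² − 40u − 57w − 63 − 12w²    [combine like terms]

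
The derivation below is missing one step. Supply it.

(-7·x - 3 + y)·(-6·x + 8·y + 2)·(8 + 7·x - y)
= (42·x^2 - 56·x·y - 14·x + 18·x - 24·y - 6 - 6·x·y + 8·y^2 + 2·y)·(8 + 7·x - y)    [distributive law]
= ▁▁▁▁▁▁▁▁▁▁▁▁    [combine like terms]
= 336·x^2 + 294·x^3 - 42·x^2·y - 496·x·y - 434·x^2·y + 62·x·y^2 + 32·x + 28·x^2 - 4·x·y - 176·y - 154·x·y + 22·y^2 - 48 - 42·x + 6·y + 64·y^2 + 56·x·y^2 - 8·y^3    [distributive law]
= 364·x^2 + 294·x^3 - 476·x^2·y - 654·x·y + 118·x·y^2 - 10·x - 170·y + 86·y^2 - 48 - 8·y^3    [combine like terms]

Applying combine like terms to the line above:

(42·x^2 - 62·x·y + 4·x - 22·y - 6 + 8·y^2)·(8 + 7·x - y)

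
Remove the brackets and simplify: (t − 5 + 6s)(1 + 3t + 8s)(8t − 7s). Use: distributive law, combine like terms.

(t − 5 + 6s)(1 + 3t + 8s)(8t − 7s)
= (t + 3t^2 + 8st − 5 − 15t − 40s + 6s + 18st + 48s^2)(8t − 7s)    [distributive law]
= (−14t + 3t^2 + 26st − 5 − 34s + 48s^2)(8t − 7s)    [combine like terms]
= −112t^2 + 98st + 24t^3 − 21st^2 + 208st^2 − 182s^2t − 40t + 35s − 272st + 238s^2 + 384s^2t − 336s^3    [distributive law]
= −112t^2 − 174st + 24t^3 + 187st^2 + 202s^2t − 40t + 35s + 238s^2 − 336s^3    [combine like terms]

−112t^2 − 174st + 24t^3 + 187st^2 + 202s^2t − 40t + 35s + 238s^2 − 336s^3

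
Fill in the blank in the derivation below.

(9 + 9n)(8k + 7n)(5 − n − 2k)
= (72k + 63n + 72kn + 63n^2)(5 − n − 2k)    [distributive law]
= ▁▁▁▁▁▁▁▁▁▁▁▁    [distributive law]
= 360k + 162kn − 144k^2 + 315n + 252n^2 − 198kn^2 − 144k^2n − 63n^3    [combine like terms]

By distributive law:

360k − 72kn − 144k^2 + 315n − 63n^2 − 126kn + 360kn − 72kn^2 − 144k^2n + 315n^2 − 63n^3 − 126kn^2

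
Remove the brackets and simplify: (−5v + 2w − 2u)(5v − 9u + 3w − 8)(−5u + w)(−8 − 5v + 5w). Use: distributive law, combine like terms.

(−5v + 2w − 2u)(5v − 9u + 3w − 8)(−5u + w)(−8 − 5v + 5w)
= (−25v^2 + 45uv − 15vw + 40v + 10vw − 18uw + 6w^2 − 16w − 10uv + 18u^2 − 6uw + 16u)(−5u + w)(−8 − 5v + 5w)    [distributive law]
= (−25v^2 + 35uv − 5vw + 40v − 24uw + 6w^2 − 16w + 18u^2 + 16u)(−5u + w)(−8 − 5v + 5w)    [combine like terms]
= (125uv^2 − 25v^2w − 175u^2v + 35uvw + 25uvw − 5vw^2 − 200uv + 40vw + 120u^2w − 24uw^2 − 30uw^2 + 6w^3 + 80uw − 16w^2 − 90u^3 + 18u^2w − 80u^2 + 16uw)(−8 − 5v + 5w)    [distributive law]
= (125uv^2 − 25v^2w − 175u^2v + 60uvw − 5vw^2 − 200uv + 40vw + 138u^2w − 54uw^2 + 6w^3 + 96uw − 16w^2 − 90u^3 − 80u^2)(−8 − 5v + 5w)    [combine like terms]
= −1000uv^2 − 625uv^3 + 625uv^2w + 200v^2w + 125v^3w − 125v^2w^2 + 1400u^2v + 875u^2v^2 − 875u^2vw − 480uvw − 300uv^2w + 300uvw^2 + 40vw^2 + 25v^2w^2 − 25vw^3 + 1600uv + 1000uv^2 − 1000uvw − 320vw − 200v^2w + 200vw^2 − 1104u^2w − 690u^2vw + 690u^2w^2 + 432uw^2 + 270uvw^2 − 270uw^3 − 48w^3 − 30vw^3 + 30w^4 − 768uw − 480uvw + 480uw^2 + 128w^2 + 80vw^2 − 80w^3 + 720u^3 + 450u^3v − 450u^3w + 640u^2 + 400u^2v − 400u^2w    [distributive law]
= −625uv^3 + 325uv^2w + 125v^3w − 100v^2w^2 + 1800u^2v + 875u^2v^2 − 1565u^2vw − 1960uvw + 570uvw^2 + 320vw^2 − 55vw^3 + 1600uv − 320vw − 1504u^2w + 690u^2w^2 + 912uw^2 − 270uw^3 − 128w^3 + 30w^4 − 768uw + 128w^2 + 720u^3 + 450u^3v − 450u^3w + 640u^2    [combine like terms]

−625uv^3 + 325uv^2w + 125v^3w − 100v^2w^2 + 1800u^2v + 875u^2v^2 − 1565u^2vw − 1960uvw + 570uvw^2 + 320vw^2 − 55vw^3 + 1600uv − 320vw − 1504u^2w + 690u^2w^2 + 912uw^2 − 270uw^3 − 128w^3 + 30w^4 − 768uw + 128w^2 + 720u^3 + 450u^3v − 450u^3w + 640u^2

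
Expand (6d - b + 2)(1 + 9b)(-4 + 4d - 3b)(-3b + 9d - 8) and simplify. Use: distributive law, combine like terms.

710bd - 336d² + 56d - 3294bd² + 216d³ + 1947b²d - 2430b²d² + 1944bd³ + 837b³d + 342b² + 616b - 171b³ - 81b⁴ + 64

(6d - b + 2)(1 + 9b)(-4 + 4d - 3b)(-3b + 9d - 8)
= (6d + 54bd - b - 9b² + 2 + 18b)(-4 + 4d - 3b)(-3b + 9d - 8)    [distributive law]
= (6d + 54bd + 17b - 9b² + 2)(-4 + 4d - 3b)(-3b + 9d - 8)    [combine like terms]
= (-24d + 24d² - 18bd - 216bd + 216bd² - 162b²d - 68b + 68bd - 51b² + 36b² - 36b²d + 27b³ - 8 + 8d - 6b)(-3b + 9d - 8)    [distributive law]
= (-16d + 24d² - 166bd + 216bd² - 198b²d - 74b - 15b² + 27b³ - 8)(-3b + 9d - 8)    [combine like terms]
= 48bd - 144d² + 128d - 72bd² + 216d³ - 192d² + 498b²d - 1494bd² + 1328bd - 648b²d² + 1944bd³ - 1728bd² + 594b³d - 1782b²d² + 1584b²d + 222b² - 666bd + 592b + 45b³ - 135b²d + 120b² - 81b⁴ + 243b³d - 216b³ + 24b - 72d + 64    [distributive law]
= 710bd - 336d² + 56d - 3294bd² + 216d³ + 1947b²d - 2430b²d² + 1944bd³ + 837b³d + 342b² + 616b - 171b³ - 81b⁴ + 64    [combine like terms]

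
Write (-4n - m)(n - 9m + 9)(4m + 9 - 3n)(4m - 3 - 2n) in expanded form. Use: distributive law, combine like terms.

-710m^2n^2 + 255mn^2 + 290mn^3 + 432n^2 - 180n^3 - 24n^4 + 380m^3n + 363m^2n - 1728mn + 972n + 144m^4 + 72m^3 - 459m^2 + 243m

(-4n - m)(n - 9m + 9)(4m + 9 - 3n)(4m - 3 - 2n)
= (-4n^2 + 36mn - 36n - mn + 9m^2 - 9m)(4m + 9 - 3n)(4m - 3 - 2n)    [distributive law]
= (-4n^2 + 35mn - 36n + 9m^2 - 9m)(4m + 9 - 3n)(4m - 3 - 2n)    [combine like terms]
= (-16mn^2 - 36n^2 + 12n^3 + 140m^2n + 315mn - 105mn^2 - 144mn - 324n + 108n^2 + 36m^3 + 81m^2 - 27m^2n - 36m^2 - 81m + 27mn)(4m - 3 - 2n)    [distributive law]
= (-121mn^2 + 72n^2 + 12n^3 + 113m^2n + 198mn - 324n + 36m^3 + 45m^2 - 81m)(4m - 3 - 2n)    [combine like terms]
= -484m^2n^2 + 363mn^2 + 242mn^3 + 288mn^2 - 216n^2 - 144n^3 + 48mn^3 - 36n^3 - 24n^4 + 452m^3n - 339m^2n - 226m^2n^2 + 792m^2n - 594mn - 396mn^2 - 1296mn + 972n + 648n^2 + 144m^4 - 108m^3 - 72m^3n + 180m^3 - 135m^2 - 90m^2n - 324m^2 + 243m + 162mn    [distributive law]
= -710m^2n^2 + 255mn^2 + 290mn^3 + 432n^2 - 180n^3 - 24n^4 + 380m^3n + 363m^2n - 1728mn + 972n + 144m^4 + 72m^3 - 459m^2 + 243m    [combine like terms]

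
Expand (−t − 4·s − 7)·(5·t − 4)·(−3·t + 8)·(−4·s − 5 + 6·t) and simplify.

(−t − 4·s − 7)·(5·t − 4)·(−3·t + 8)·(−4·s − 5 + 6·t)
= (−5·t² + 4·t − 20·s·t + 16·s − 35·t + 28)·(−3·t + 8)·(−4·s − 5 + 6·t)    [distributive law]
= (−5·t² − 31·t − 20·s·t + 16·s + 28)·(−3·t + 8)·(−4·s − 5 + 6·t)    [combine like terms]
= (15·t³ − 40·t² + 93·t² − 248·t + 60·s·t² − 160·s·t − 48·s·t + 128·s − 84·t + 224)·(−4·s − 5 + 6·t)    [distributive law]
= (15·t³ + 53·t² − 332·t + 60·s·t² − 208·s·t + 128·s + 224)·(−4·s − 5 + 6·t)    [combine like terms]
= −60·s·t³ − 75·t³ + 90·t⁴ − 212·s·t² − 265·t² + 318·t³ + 1328·s·t + 1660·t − 1992·t² − 240·s²·t² − 300·s·t² + 360·s·t³ + 832·s²·t + 1040·s·t − 1248·s·t² − 512·s² − 640·s + 768·s·t − 896·s − 1120 + 1344·t    [distributive law]
= 300·s·t³ + 243·t³ + 90·t⁴ − 1760·s·t² − 2257·t² + 3136·s·t + 3004·t − 240·s²·t² + 832·s²·t − 512·s² − 1536·s − 1120    [combine like terms]

300·s·t³ + 243·t³ + 90·t⁴ − 1760·s·t² − 2257·t² + 3136·s·t + 3004·t − 240·s²·t² + 832·s²·t − 512·s² − 1536·s − 1120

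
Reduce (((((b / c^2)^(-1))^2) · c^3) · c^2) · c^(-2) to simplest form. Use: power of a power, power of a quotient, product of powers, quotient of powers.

b^(-2)·c^7

(((((b / c^2)^(-1))^2) · c^3) · c^2) · c^(-2)
= ((((b / c^2)^(-2)) · c^3) · c^2) · c^(-2)    [power of a power]
= ((((b^(-2)) / ((c^2)^(-2))) · c^3) · c^2) · c^(-2)    [power of a quotient]
= (((b^(-2) / c^(-4)) · c^3) · c^2) · c^(-2)    [power of a power]
= b^(-2)·c^7    [quotient of powers; product of powers]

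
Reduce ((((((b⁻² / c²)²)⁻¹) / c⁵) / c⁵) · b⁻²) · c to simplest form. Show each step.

b²·c⁻⁵

((((((b⁻² / c²)²)⁻¹) / c⁵) / c⁵) · b⁻²) · c
= (((((b⁻² / c²)⁻²) / c⁵) / c⁵) · b⁻²) · c    [power of a power]
= ((((((b⁻²)⁻²) / ((c²)⁻²)) / c⁵) / c⁵) · b⁻²) · c    [power of a quotient]
= ((((b⁴ / ((c²)⁻²)) / c⁵) / c⁵) · b⁻²) · c    [power of a power]
= ((((b⁴ / c⁻⁴) / c⁵) / c⁵) · b⁻²) · c    [power of a power]
= b²·c⁻⁵    [quotient of powers; product of powers]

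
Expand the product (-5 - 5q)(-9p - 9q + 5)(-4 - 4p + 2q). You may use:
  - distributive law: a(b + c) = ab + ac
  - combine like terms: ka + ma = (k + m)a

(-5 - 5q)(-9p - 9q + 5)(-4 - 4p + 2q)
= (45p + 45q - 25 + 45pq + 45q² - 25q)(-4 - 4p + 2q)    [distributive law]
= (45p + 20q - 25 + 45pq + 45q²)(-4 - 4p + 2q)    [combine like terms]
= -180p - 180p² + 90pq - 80q - 80pq + 40q² + 100 + 100p - 50q - 180pq - 180p²q + 90pq² - 180q² - 180pq² + 90q³    [distributive law]
= -80p - 180p² - 170pq - 130q - 140q² + 100 - 180p²q - 90pq² + 90q³    [combine like terms]

-80p - 180p² - 170pq - 130q - 140q² + 100 - 180p²q - 90pq² + 90q³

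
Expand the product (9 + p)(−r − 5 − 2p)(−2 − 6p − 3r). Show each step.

(9 + p)(−r − 5 − 2p)(−2 − 6p − 3r)
= (−9r − 45 − 18p − pr − 5p − 2p^2)(−2 − 6p − 3r)    [distributive law]
= (−9r − 45 − 23p − pr − 2p^2)(−2 − 6p − 3r)    [combine like terms]
= 18r + 54pr + 27r^2 + 90 + 270p + 135r + 46p + 138p^2 + 69pr + 2pr + 6p^2r + 3pr^2 + 4p^2 + 12p^3 + 6p^2r    [distributive law]
= 153r + 125pr + 27r^2 + 90 + 316p + 142p^2 + 12p^2r + 3pr^2 + 12p^3    [combine like terms]

153r + 125pr + 27r^2 + 90 + 316p + 142p^2 + 12p^2r + 3pr^2 + 12p^3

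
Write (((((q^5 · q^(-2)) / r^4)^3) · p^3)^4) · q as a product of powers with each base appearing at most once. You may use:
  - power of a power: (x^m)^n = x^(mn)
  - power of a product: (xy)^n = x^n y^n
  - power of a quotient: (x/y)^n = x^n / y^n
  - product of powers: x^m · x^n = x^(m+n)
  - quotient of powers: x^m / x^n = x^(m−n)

p^12·q^37·r^(-48)

(((((q^5 · q^(-2)) / r^4)^3) · p^3)^4) · q
= (((((q^5 · q^(-2)) / r^4)^3)^4) · ((p^3)^4)) · q    [power of a product]
= ((((q^5 · q^(-2)) / r^4)^12) · ((p^3)^4)) · q    [power of a power]
= ((((q^5 · q^(-2))^12) / ((r^4)^12)) · ((p^3)^4)) · q    [power of a quotient]
= (((((q^5)^12) · ((q^(-2))^12)) / ((r^4)^12)) · ((p^3)^4)) · q    [power of a product]
= (((q^60 · ((q^(-2))^12)) / ((r^4)^12)) · ((p^3)^4)) · q    [power of a power]
= (((q^60 · q^(-24)) / ((r^4)^12)) · ((p^3)^4)) · q    [power of a power]
= ((q^36 / ((r^4)^12)) · ((p^3)^4)) · q    [product of powers]
= ((q^36 / r^48) · ((p^3)^4)) · q    [power of a power]
= ((q^36 / r^48) · p^12) · q    [power of a power]
= p^12·q^37·r^(-48)    [quotient of powers; product of powers]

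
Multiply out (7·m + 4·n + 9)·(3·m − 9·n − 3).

(7·m + 4·n + 9)·(3·m − 9·n − 3)
= 21·m^2 − 63·m·n − 21·m + 12·m·n − 36·n^2 − 12·n + 27·m − 81·n − 27    [distributive law]
= 21·m^2 − 51·m·n + 6·m − 36·n^2 − 93·n − 27    [combine like terms]

21·m^2 − 51·m·n + 6·m − 36·n^2 − 93·n − 27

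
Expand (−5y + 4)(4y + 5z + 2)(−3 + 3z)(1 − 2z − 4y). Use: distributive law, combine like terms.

132y^2 − 552y^2z − 240y^3 + 420y^2z^2 + 240y^3z + 273yz − 501yz^2 + 150yz^3 + 78y + 12z + 132z^2 − 120z^3 − 24

(−5y + 4)(4y + 5z + 2)(−3 + 3z)(1 − 2z − 4y)
= (−20y^2 − 25yz − 10y + 16y + 20z + 8)(−3 + 3z)(1 − 2z − 4y)    [distributive law]
= (−20y^2 − 25yz + 6y + 20z + 8)(−3 + 3z)(1 − 2z − 4y)    [combine like terms]
= (60y^2 − 60y^2z + 75yz − 75yz^2 − 18y + 18yz − 60z + 60z^2 − 24 + 24z)(1 − 2z − 4y)    [distributive law]
= (60y^2 − 60y^2z + 93yz − 75yz^2 − 18y − 36z + 60z^2 − 24)(1 − 2z − 4y)    [combine like terms]
= 60y^2 − 120y^2z − 240y^3 − 60y^2z + 120y^2z^2 + 240y^3z + 93yz − 186yz^2 − 372y^2z − 75yz^2 + 150yz^3 + 300y^2z^2 − 18y + 36yz + 72y^2 − 36z + 72z^2 + 144yz + 60z^2 − 120z^3 − 240yz^2 − 24 + 48z + 96y    [distributive law]
= 132y^2 − 552y^2z − 240y^3 + 420y^2z^2 + 240y^3z + 273yz − 501yz^2 + 150yz^3 + 78y + 12z + 132z^2 − 120z^3 − 24    [combine like terms]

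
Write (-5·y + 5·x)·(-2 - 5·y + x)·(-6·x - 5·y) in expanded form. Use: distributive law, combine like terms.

(-5·y + 5·x)·(-2 - 5·y + x)·(-6·x - 5·y)
= (10·y + 25·y² - 5·x·y - 10·x - 25·x·y + 5·x²)·(-6·x - 5·y)    [distributive law]
= (10·y + 25·y² - 30·x·y - 10·x + 5·x²)·(-6·x - 5·y)    [combine like terms]
= -60·x·y - 50·y² - 150·x·y² - 125·y³ + 180·x²·y + 150·x·y² + 60·x² + 50·x·y - 30·x³ - 25·x²·y    [distributive law]
= -10·x·y - 50·y² - 125·y³ + 155·x²·y + 60·x² - 30·x³    [combine like terms]

-10·x·y - 50·y² - 125·y³ + 155·x²·y + 60·x² - 30·x³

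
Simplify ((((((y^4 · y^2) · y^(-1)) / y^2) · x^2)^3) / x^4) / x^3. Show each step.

((((((y^4 · y^2) · y^(-1)) / y^2) · x^2)^3) / x^4) / x^3
= ((((((y^4 · y^2) · y^(-1)) / y^2)^3) · ((x^2)^3)) / x^4) / x^3    [power of a product]
= ((((((y^4 · y^2) · y^(-1))^3) / ((y^2)^3)) · ((x^2)^3)) / x^4) / x^3    [power of a quotient]
= ((((((y^4 · y^2)^3) · ((y^(-1))^3)) / ((y^2)^3)) · ((x^2)^3)) / x^4) / x^3    [power of a product]
= (((((((y^4)^3) · ((y^2)^3)) · ((y^(-1))^3)) / ((y^2)^3)) · ((x^2)^3)) / x^4) / x^3    [power of a product]
= (((((y^12 · ((y^2)^3)) · ((y^(-1))^3)) / ((y^2)^3)) · ((x^2)^3)) / x^4) / x^3    [power of a power]
= (((((y^12 · y^6) · ((y^(-1))^3)) / ((y^2)^3)) · ((x^2)^3)) / x^4) / x^3    [power of a power]
= ((((y^18 · ((y^(-1))^3)) / ((y^2)^3)) · ((x^2)^3)) / x^4) / x^3    [product of powers]
= ((((y^18 · y^(-3)) / ((y^2)^3)) · ((x^2)^3)) / x^4) / x^3    [power of a power]
= (((y^15 / ((y^2)^3)) · ((x^2)^3)) / x^4) / x^3    [product of powers]
= (((y^15 / y^6) · ((x^2)^3)) / x^4) / x^3    [power of a power]
= ((y^9 · ((x^2)^3)) / x^4) / x^3    [quotient of powers]
= ((y^9 · x^6) / x^4) / x^3    [power of a power]
= x^(-1)y^9    [quotient of powers; product of powers]

x^(-1)y^9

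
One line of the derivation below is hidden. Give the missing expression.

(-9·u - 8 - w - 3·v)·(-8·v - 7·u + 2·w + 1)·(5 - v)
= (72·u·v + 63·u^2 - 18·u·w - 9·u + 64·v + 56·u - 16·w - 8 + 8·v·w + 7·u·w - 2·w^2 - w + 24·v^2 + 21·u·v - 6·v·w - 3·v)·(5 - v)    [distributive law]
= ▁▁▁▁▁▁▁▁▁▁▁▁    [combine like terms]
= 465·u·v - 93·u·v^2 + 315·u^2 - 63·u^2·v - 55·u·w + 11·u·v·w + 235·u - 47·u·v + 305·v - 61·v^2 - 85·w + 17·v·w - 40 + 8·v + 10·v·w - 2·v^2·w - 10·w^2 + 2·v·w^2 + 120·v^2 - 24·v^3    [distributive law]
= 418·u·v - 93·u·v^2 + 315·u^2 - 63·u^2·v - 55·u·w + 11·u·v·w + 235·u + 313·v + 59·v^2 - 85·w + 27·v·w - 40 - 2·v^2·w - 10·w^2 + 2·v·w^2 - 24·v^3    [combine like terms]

After combine like terms, the bracketed line is:

(93·u·v + 63·u^2 - 11·u·w + 47·u + 61·v - 17·w - 8 + 2·v·w - 2·w^2 + 24·v^2)·(5 - v)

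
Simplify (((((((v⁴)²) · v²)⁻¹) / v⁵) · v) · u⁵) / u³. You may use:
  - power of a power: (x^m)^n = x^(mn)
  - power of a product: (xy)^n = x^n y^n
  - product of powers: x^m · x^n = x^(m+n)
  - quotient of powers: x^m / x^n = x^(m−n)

(((((((v⁴)²) · v²)⁻¹) / v⁵) · v) · u⁵) / u³
= (((((((v⁴)²)⁻¹) · ((v²)⁻¹)) / v⁵) · v) · u⁵) / u³    [power of a product]
= ((((((v⁴)⁻²) · ((v²)⁻¹)) / v⁵) · v) · u⁵) / u³    [power of a power]
= ((((v⁻⁸ · ((v²)⁻¹)) / v⁵) · v) · u⁵) / u³    [power of a power]
= ((((v⁻⁸ · v⁻²) / v⁵) · v) · u⁵) / u³    [power of a power]
= (((v⁻¹⁰ / v⁵) · v) · u⁵) / u³    [product of powers]
= ((v⁻¹⁵ · v) · u⁵) / u³    [quotient of powers]
= (v⁻¹⁴ · u⁵) / u³    [product of powers]
= u²·v⁻¹⁴    [quotient of powers]

u²·v⁻¹⁴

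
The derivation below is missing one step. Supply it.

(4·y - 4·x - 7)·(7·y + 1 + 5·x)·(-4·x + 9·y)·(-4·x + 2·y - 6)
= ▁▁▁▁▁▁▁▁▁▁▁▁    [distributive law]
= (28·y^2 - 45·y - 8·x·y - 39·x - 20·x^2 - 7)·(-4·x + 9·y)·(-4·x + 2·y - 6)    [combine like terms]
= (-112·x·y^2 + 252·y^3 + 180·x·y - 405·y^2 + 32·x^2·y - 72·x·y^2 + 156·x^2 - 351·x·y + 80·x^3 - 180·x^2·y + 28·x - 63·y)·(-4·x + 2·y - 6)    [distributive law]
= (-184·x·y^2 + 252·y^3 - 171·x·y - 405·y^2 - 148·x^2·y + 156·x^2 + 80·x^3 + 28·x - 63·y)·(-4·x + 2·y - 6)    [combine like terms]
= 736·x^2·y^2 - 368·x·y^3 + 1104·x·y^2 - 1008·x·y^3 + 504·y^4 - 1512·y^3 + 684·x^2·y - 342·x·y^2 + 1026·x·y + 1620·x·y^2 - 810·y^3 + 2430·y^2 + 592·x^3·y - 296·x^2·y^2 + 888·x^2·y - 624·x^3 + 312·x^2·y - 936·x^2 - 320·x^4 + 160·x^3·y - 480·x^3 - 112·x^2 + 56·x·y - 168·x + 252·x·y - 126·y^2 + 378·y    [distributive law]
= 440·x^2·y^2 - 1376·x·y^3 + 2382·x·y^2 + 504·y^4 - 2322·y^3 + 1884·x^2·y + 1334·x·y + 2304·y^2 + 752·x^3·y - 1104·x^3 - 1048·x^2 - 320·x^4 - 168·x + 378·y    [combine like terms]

By distributive law:

(28·y^2 + 4·y + 20·x·y - 28·x·y - 4·x - 20·x^2 - 49·y - 7 - 35·x)·(-4·x + 9·y)·(-4·x + 2·y - 6)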